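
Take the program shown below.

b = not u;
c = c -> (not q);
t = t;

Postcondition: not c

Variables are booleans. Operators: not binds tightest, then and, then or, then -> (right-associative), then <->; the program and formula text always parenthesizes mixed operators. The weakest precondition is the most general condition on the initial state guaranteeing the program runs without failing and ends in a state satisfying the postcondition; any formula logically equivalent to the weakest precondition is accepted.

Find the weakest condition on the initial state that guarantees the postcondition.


Working backward. After the program, not c must hold.
Before t := t: not c
Before c := c -> (not q): not (c -> (not q))
Before b := not u: not (c -> (not q))
Answer: WP = not (c -> (not q))


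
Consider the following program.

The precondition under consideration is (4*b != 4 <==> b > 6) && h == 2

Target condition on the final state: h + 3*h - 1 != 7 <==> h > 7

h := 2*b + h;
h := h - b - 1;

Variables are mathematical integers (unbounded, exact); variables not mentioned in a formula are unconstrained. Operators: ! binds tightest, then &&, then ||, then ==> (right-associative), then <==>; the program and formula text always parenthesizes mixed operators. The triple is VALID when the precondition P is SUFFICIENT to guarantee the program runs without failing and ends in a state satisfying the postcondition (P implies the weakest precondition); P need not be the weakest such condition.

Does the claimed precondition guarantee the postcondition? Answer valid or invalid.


Working backward. After the program, the postcondition h + 3*h - 1 != 7 <==> h > 7 must hold; in canonical form it is 4*h != 8 <==> h > 7.
Before h := h - b - 1: 4*h != 4*b + 12 <==> h > b + 8
Before h := 2*b + h: 4*b + 4*h != 12 <==> b + h > 8
The weakest precondition is 4*b + 4*h != 12 <==> b + h > 8.
Check whether (4*b != 4 <==> b > 6) && h == 2 implies it.
Every state satisfying the precondition satisfies the weakest precondition: the implication holds.
Answer: valid


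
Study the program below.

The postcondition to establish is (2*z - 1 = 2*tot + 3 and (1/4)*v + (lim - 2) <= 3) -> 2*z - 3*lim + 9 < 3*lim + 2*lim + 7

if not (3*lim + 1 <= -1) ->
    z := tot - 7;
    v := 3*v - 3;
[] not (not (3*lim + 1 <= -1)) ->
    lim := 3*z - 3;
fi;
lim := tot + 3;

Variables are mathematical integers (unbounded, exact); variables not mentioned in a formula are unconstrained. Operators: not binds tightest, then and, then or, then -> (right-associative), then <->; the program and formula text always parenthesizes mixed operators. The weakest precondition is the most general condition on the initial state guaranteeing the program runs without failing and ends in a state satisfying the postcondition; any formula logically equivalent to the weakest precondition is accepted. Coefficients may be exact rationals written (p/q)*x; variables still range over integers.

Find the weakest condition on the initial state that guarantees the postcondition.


Working backward. After the program, the postcondition (2*z - 1 = 2*tot + 3 and (1/4)*v + (lim - 2) <= 3) -> 2*z - 3*lim + 9 < 3*lim + 2*lim + 7 must hold; in canonical form it is (2*z = 2*tot + 4 and lim + (1/4)*v <= 5) -> 2*z < 8*lim - 2.
Before lim := tot + 3: (2*z = 2*tot + 4 and tot + (1/4)*v <= 2) -> 2*z < 8*tot + 22
Then branch requires true; else branch requires (2*z = 2*tot + 4 and tot + (1/4)*v <= 2) -> 2*z < 8*tot + 22.
Before the if: 3*lim <= -2 -> ((2*z = 2*tot + 4 and tot + (1/4)*v <= 2) -> 2*z < 8*tot + 22)
Answer: WP = 3*lim <= -2 -> ((2*z = 2*tot + 4 and tot + (1/4)*v <= 2) -> 2*z < 8*tot + 22)


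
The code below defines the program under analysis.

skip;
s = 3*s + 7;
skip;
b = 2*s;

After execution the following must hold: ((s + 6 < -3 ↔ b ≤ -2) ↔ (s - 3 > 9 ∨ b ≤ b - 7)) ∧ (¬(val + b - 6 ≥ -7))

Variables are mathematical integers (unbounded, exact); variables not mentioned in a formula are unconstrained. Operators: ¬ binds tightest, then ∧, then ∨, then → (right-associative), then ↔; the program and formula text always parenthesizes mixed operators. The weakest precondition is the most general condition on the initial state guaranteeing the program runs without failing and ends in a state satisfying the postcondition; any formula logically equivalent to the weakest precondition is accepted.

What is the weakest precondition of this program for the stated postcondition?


Working backward. After the program, the postcondition ((s + 6 < -3 ↔ b ≤ -2) ↔ (s - 3 > 9 ∨ b ≤ b - 7)) ∧ (¬(val + b - 6 ≥ -7)) must hold; in canonical form it is ((s < -9 ↔ b ≤ -2) ↔ s > 12) ∧ (¬(b + val ≥ -1)).
Before b := 2*s: ((s < -9 ↔ 2*s ≤ -2) ↔ s > 12) ∧ (¬(2*s + val ≥ -1))
Before skip: ((s < -9 ↔ 2*s ≤ -2) ↔ s > 12) ∧ (¬(2*s + val ≥ -1))
Before s := 3*s + 7: ((3*s < -16 ↔ 6*s ≤ -16) ↔ 3*s > 5) ∧ (¬(6*s + val ≥ -15))
Before skip: ((3*s < -16 ↔ 6*s ≤ -16) ↔ 3*s > 5) ∧ (¬(6*s + val ≥ -15))
Answer: WP = ((3*s < -16 ↔ 6*s ≤ -16) ↔ 3*s > 5) ∧ (¬(6*s + val ≥ -15))


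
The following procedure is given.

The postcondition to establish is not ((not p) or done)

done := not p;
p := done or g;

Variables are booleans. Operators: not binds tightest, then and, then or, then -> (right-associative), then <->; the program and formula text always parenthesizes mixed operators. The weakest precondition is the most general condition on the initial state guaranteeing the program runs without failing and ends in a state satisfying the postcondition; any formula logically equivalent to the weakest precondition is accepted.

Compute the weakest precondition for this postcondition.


Working backward. After the program, not ((not p) or done) must hold.
Before p := done or g: not ((not (done or g)) or done)
Before done := not p: not ((not ((not p) or g)) or (not p))
Answer: WP = not ((not ((not p) or g)) or (not p))


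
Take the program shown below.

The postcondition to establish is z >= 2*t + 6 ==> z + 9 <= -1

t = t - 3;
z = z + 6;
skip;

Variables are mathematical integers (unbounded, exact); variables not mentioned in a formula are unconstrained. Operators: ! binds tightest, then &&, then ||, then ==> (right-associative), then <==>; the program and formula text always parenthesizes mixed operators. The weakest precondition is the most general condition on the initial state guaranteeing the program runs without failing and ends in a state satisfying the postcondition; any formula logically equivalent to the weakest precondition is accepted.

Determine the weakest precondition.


Working backward. After the program, the postcondition z >= 2*t + 6 ==> z + 9 <= -1 must hold; in canonical form it is z >= 2*t + 6 ==> z <= -10.
Before skip: z >= 2*t + 6 ==> z <= -10
Before z := z + 6: z >= 2*t ==> z <= -16
Before t := t - 3: z >= 2*t - 6 ==> z <= -16
Answer: WP = z >= 2*t - 6 ==> z <= -16


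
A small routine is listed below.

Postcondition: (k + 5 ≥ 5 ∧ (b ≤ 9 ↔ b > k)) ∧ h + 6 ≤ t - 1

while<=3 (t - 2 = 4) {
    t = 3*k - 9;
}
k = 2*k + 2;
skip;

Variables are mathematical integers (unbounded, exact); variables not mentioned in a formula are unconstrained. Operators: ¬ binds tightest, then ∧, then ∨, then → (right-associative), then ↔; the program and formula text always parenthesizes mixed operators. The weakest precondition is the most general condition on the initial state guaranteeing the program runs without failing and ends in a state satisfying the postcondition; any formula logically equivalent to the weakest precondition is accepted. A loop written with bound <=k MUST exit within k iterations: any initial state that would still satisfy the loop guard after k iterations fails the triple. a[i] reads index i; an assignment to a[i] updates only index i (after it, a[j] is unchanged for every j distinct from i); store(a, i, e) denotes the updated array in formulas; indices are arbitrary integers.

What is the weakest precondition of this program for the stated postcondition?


Working backward. After the program, the postcondition (k + 5 ≥ 5 ∧ (b ≤ 9 ↔ b > k)) ∧ h + 6 ≤ t - 1 must hold; in canonical form it is k ≥ 0 ∧ (b ≤ 9 ↔ b > k) ∧ h ≤ t - 7.
Before skip: k ≥ 0 ∧ (b ≤ 9 ↔ b > k) ∧ h ≤ t - 7
Before k := 2*k + 2: 2*k ≥ -2 ∧ (b ≤ 9 ↔ b > 2*k + 2) ∧ h ≤ t - 7
Before the loop (bound <=3), unroll the exhaustion recursion (WP_0 = exit-now case; WP_j = one more guarded iteration, up to j = 3):
  WP_0: (¬(t = 6)) ∧ 2*k ≥ -2 ∧ (b ≤ 9 ↔ b > 2*k + 2) ∧ h ≤ t - 7
  WP_1: (t = 6 → ((¬(3*k = 15)) ∧ 2*k ≥ -2 ∧ (b ≤ 9 ↔ b > 2*k + 2) ∧ h ≤ 3*k - 16)) ∧ ((¬(t = 6)) → (2*k ≥ -2 ∧ (b ≤ 9 ↔ b > 2*k + 2) ∧ h ≤ t - 7))
  WP_2: (t = 6 → ((3*k = 15 → ((¬(3*k = 15)) ∧ 2*k ≥ -2 ∧ (b ≤ 9 ↔ b > 2*k + 2) ∧ h ≤ 3*k - 16)) ∧ ((¬(3*k = 15)) → (2*k ≥ -2 ∧ (b ≤ 9 ↔ b > 2*k + 2) ∧ h ≤ 3*k - 16)))) ∧ ((¬(t = 6)) → (2*k ≥ -2 ∧ (b ≤ 9 ↔ b > 2*k + 2) ∧ h ≤ t - 7))
  WP_3: (t = 6 → ((3*k = 15 → ((3*k = 15 → ((¬(3*k = 15)) ∧ 2*k ≥ -2 ∧ (b ≤ 9 ↔ b > 2*k + 2) ∧ h ≤ 3*k - 16)) ∧ ((¬(3*k = 15)) → (2*k ≥ -2 ∧ (b ≤ 9 ↔ b > 2*k + 2) ∧ h ≤ 3*k - 16)))) ∧ ((¬(3*k = 15)) → (2*k ≥ -2 ∧ (b ≤ 9 ↔ b > 2*k + 2) ∧ h ≤ 3*k - 16)))) ∧ ((¬(t = 6)) → (2*k ≥ -2 ∧ (b ≤ 9 ↔ b > 2*k + 2) ∧ h ≤ t - 7))
So before the loop: (t = 6 → ((3*k = 15 → ((3*k = 15 → ((¬(3*k = 15)) ∧ 2*k ≥ -2 ∧ (b ≤ 9 ↔ b > 2*k + 2) ∧ h ≤ 3*k - 16)) ∧ ((¬(3*k = 15)) → (2*k ≥ -2 ∧ (b ≤ 9 ↔ b > 2*k + 2) ∧ h ≤ 3*k - 16)))) ∧ ((¬(3*k = 15)) → (2*k ≥ -2 ∧ (b ≤ 9 ↔ b > 2*k + 2) ∧ h ≤ 3*k - 16)))) ∧ ((¬(t = 6)) → (2*k ≥ -2 ∧ (b ≤ 9 ↔ b > 2*k + 2) ∧ h ≤ t - 7))
Answer: WP = (t = 6 → ((3*k = 15 → ((3*k = 15 → ((¬(3*k = 15)) ∧ 2*k ≥ -2 ∧ (b ≤ 9 ↔ b > 2*k + 2) ∧ h ≤ 3*k - 16)) ∧ ((¬(3*k = 15)) → (2*k ≥ -2 ∧ (b ≤ 9 ↔ b > 2*k + 2) ∧ h ≤ 3*k - 16)))) ∧ ((¬(3*k = 15)) → (2*k ≥ -2 ∧ (b ≤ 9 ↔ b > 2*k + 2) ∧ h ≤ 3*k - 16)))) ∧ ((¬(t = 6)) → (2*k ≥ -2 ∧ (b ≤ 9 ↔ b > 2*k + 2) ∧ h ≤ t - 7))


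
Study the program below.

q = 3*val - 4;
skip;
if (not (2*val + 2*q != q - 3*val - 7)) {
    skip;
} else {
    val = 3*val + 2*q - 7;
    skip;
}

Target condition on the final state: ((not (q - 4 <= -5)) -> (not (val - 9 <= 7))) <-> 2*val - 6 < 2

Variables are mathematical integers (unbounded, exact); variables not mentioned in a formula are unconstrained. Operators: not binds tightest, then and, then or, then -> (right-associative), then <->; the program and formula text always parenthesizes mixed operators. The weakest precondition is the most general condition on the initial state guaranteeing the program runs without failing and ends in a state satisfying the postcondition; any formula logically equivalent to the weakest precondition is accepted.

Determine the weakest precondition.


Working backward. After the program, the postcondition ((not (q - 4 <= -5)) -> (not (val - 9 <= 7))) <-> 2*val - 6 < 2 must hold; in canonical form it is ((not (q <= -1)) -> (not (val <= 16))) <-> 2*val < 8.
Then branch requires ((not (q <= -1)) -> (not (val <= 16))) <-> 2*val < 8; else branch requires ((not (q <= -1)) -> (not (2*q + 3*val <= 23))) <-> 4*q + 6*val < 22.
Before the if: ((not (q + 5*val != -7)) -> (((not (q <= -1)) -> (not (val <= 16))) <-> 2*val < 8)) and (q + 5*val != -7 -> (((not (q <= -1)) -> (not (2*q + 3*val <= 23))) <-> 4*q + 6*val < 22))
Before skip: ((not (q + 5*val != -7)) -> (((not (q <= -1)) -> (not (val <= 16))) <-> 2*val < 8)) and (q + 5*val != -7 -> (((not (q <= -1)) -> (not (2*q + 3*val <= 23))) <-> 4*q + 6*val < 22))
Before q := 3*val - 4: ((not (8*val != -3)) -> (((not (3*val <= 3)) -> (not (val <= 16))) <-> 2*val < 8)) and (8*val != -3 -> (((not (3*val <= 3)) -> (not (9*val <= 31))) <-> 18*val < 38))
Answer: WP = ((not (8*val != -3)) -> (((not (3*val <= 3)) -> (not (val <= 16))) <-> 2*val < 8)) and (8*val != -3 -> (((not (3*val <= 3)) -> (not (9*val <= 31))) <-> 18*val < 38))


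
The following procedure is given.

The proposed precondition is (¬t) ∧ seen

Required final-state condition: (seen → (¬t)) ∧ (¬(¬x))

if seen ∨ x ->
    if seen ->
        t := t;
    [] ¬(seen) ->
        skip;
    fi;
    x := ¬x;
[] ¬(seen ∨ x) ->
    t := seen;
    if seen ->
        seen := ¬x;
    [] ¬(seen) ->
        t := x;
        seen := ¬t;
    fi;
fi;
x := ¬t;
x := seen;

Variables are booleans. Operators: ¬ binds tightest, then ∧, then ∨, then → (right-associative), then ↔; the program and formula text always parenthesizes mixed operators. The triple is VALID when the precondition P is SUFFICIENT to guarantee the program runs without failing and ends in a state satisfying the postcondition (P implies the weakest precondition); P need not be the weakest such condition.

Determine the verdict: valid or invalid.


Working backward. After the program, the postcondition (seen → (¬t)) ∧ (¬(¬x)) must hold; in canonical form it is (seen → (¬t)) ∧ x.
Before x := seen: (seen → (¬t)) ∧ seen
Before x := ¬t: (seen → (¬t)) ∧ seen
Then branch requires (seen → ((seen → (¬t)) ∧ seen)) ∧ ((¬seen) → ((seen → (¬t)) ∧ seen)); else branch requires (seen → (((¬x) → (¬seen)) ∧ (¬x))) ∧ ((¬seen) → (¬x)).
Before the if: ((seen ∨ x) → ((seen → ((seen → (¬t)) ∧ seen)) ∧ ((¬seen) → ((seen → (¬t)) ∧ seen)))) ∧ ((¬(seen ∨ x)) → ((seen → (((¬x) → (¬seen)) ∧ (¬x))) ∧ ((¬seen) → (¬x))))
The weakest precondition is ((seen ∨ x) → ((seen → ((seen → (¬t)) ∧ seen)) ∧ ((¬seen) → ((seen → (¬t)) ∧ seen)))) ∧ ((¬(seen ∨ x)) → ((seen → (((¬x) → (¬seen)) ∧ (¬x))) ∧ ((¬seen) → (¬x)))).
Check whether (¬t) ∧ seen implies it.
Every state satisfying the precondition satisfies the weakest precondition: the implication holds.
Answer: valid


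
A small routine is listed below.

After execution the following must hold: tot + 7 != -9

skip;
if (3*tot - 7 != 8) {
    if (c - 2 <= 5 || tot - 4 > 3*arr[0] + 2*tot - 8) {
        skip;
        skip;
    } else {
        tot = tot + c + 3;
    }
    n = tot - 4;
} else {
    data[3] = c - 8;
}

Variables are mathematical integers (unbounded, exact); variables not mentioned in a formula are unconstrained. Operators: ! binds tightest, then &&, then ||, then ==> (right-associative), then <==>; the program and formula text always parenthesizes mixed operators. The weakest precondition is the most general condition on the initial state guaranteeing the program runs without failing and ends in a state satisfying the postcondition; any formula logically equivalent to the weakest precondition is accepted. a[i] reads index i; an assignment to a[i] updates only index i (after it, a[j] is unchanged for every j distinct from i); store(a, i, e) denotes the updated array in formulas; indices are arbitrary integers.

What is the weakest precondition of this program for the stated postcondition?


Working backward. After the program, the postcondition tot + 7 != -9 must hold; in canonical form it is tot != -16.
Then branch requires ((c <= 7 || 3*arr[0] + tot < 4) ==> tot != -16) && ((!(c <= 7 || 3*arr[0] + tot < 4)) ==> c + tot != -19); else branch requires tot != -16.
Before the if: (3*tot != 15 ==> (((c <= 7 || 3*arr[0] + tot < 4) ==> tot != -16) && ((!(c <= 7 || 3*arr[0] + tot < 4)) ==> c + tot != -19))) && ((!(3*tot != 15)) ==> tot != -16)
Before skip: (3*tot != 15 ==> (((c <= 7 || 3*arr[0] + tot < 4) ==> tot != -16) && ((!(c <= 7 || 3*arr[0] + tot < 4)) ==> c + tot != -19))) && ((!(3*tot != 15)) ==> tot != -16)
Answer: WP = (3*tot != 15 ==> (((c <= 7 || 3*arr[0] + tot < 4) ==> tot != -16) && ((!(c <= 7 || 3*arr[0] + tot < 4)) ==> c + tot != -19))) && ((!(3*tot != 15)) ==> tot != -16)


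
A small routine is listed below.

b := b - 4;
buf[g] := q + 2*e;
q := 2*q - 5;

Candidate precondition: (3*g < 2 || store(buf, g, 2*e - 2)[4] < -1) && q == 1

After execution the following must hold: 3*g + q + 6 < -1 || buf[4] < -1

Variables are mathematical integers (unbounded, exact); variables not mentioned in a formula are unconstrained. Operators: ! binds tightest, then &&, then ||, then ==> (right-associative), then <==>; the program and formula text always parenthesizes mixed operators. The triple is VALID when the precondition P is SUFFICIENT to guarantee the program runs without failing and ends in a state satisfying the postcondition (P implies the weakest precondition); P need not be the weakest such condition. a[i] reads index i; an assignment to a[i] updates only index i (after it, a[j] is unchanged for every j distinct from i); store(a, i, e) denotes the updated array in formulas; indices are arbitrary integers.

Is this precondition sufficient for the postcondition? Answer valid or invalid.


Working backward. After the program, the postcondition 3*g + q + 6 < -1 || buf[4] < -1 must hold; in canonical form it is 3*g + q < -7 || buf[4] < -1.
Before q := 2*q - 5: 3*g + 2*q < -2 || buf[4] < -1
Before buf[g] := q + 2*e: 3*g + 2*q < -2 || store(buf, g, 2*e + q)[4] < -1
Before b := b - 4: 3*g + 2*q < -2 || store(buf, g, 2*e + q)[4] < -1
The weakest precondition is 3*g + 2*q < -2 || store(buf, g, 2*e + q)[4] < -1.
Check whether (3*g < 2 || store(buf, g, 2*e - 2)[4] < -1) && q == 1 implies it.
Countermodel: at the initial state buf = {[4] = 2, elsewhere 2}, e = 0, g = 4, q = 1, the precondition holds but the weakest precondition fails.
Answer: invalid


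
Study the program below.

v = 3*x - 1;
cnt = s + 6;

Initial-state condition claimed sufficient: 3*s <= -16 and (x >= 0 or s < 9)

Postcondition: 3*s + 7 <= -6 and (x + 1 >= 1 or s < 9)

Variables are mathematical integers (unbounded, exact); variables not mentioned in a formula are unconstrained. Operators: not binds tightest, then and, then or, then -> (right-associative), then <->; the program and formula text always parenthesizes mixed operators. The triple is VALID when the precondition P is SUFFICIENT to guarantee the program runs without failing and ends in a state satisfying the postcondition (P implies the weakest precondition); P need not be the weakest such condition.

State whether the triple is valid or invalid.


Working backward. After the program, the postcondition 3*s + 7 <= -6 and (x + 1 >= 1 or s < 9) must hold; in canonical form it is 3*s <= -13 and (x >= 0 or s < 9).
Before cnt := s + 6: 3*s <= -13 and (x >= 0 or s < 9)
Before v := 3*x - 1: 3*s <= -13 and (x >= 0 or s < 9)
The weakest precondition is 3*s <= -13 and (x >= 0 or s < 9).
Check whether 3*s <= -16 and (x >= 0 or s < 9) implies it.
Every state satisfying the precondition satisfies the weakest precondition: the implication holds.
Answer: valid


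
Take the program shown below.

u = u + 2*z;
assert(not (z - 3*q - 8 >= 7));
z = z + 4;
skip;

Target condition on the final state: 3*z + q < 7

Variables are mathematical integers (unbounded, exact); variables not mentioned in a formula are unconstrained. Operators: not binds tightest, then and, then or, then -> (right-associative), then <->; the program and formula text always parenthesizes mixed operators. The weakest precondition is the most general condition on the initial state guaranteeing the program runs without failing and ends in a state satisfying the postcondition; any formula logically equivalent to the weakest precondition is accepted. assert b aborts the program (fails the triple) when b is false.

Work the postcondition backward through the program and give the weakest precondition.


Working backward. After the program, the postcondition 3*z + q < 7 must hold; in canonical form it is q + 3*z < 7.
Before skip: q + 3*z < 7
Before z := z + 4: q + 3*z < -5
Before assert not (z - 3*q - 8 >= 7): (not (z >= 3*q + 15)) and q + 3*z < -5
Before u := u + 2*z: (not (z >= 3*q + 15)) and q + 3*z < -5
Answer: WP = (not (z >= 3*q + 15)) and q + 3*z < -5


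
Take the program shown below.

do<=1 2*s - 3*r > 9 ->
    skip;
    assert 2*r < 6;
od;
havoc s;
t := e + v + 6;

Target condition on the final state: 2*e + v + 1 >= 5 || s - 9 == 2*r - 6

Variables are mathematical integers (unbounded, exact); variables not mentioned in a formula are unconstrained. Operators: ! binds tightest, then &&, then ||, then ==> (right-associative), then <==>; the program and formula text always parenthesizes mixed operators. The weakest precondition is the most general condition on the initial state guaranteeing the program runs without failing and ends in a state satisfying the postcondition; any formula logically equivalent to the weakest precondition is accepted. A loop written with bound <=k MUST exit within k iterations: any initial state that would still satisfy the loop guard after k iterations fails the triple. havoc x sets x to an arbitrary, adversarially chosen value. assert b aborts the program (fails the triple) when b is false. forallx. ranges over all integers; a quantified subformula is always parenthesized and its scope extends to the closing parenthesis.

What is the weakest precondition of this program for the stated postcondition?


Working backward. After the program, the postcondition 2*e + v + 1 >= 5 || s - 9 == 2*r - 6 must hold; in canonical form it is 2*e + v >= 4 || s == 2*r + 3.
Before t := e + v + 6: 2*e + v >= 4 || s == 2*r + 3
Before havoc s: forall s_1. (2*e + v >= 4 || s_1 == 2*r + 3)
Before the loop (bound <=1), unroll the exhaustion recursion (WP_0 = exit-now case; WP_j = one more guarded iteration, up to j = 1):
  WP_0: (!(2*s > 3*r + 9)) && (forall s_1. (2*e + v >= 4 || s_1 == 2*r + 3))
  WP_1: (2*s > 3*r + 9 ==> (2*r < 6 && (!(2*s > 3*r + 9)) && (forall s_1. (2*e + v >= 4 || s_1 == 2*r + 3)))) && ((!(2*s > 3*r + 9)) ==> (forall s_1. (2*e + v >= 4 || s_1 == 2*r + 3)))
So before the loop: (2*s > 3*r + 9 ==> (2*r < 6 && (!(2*s > 3*r + 9)) && (forall s_1. (2*e + v >= 4 || s_1 == 2*r + 3)))) && ((!(2*s > 3*r + 9)) ==> (forall s_1. (2*e + v >= 4 || s_1 == 2*r + 3)))
Answer: WP = (2*s > 3*r + 9 ==> (2*r < 6 && (!(2*s > 3*r + 9)) && (forall s_1. (2*e + v >= 4 || s_1 == 2*r + 3)))) && ((!(2*s > 3*r + 9)) ==> (forall s_1. (2*e + v >= 4 || s_1 == 2*r + 3)))


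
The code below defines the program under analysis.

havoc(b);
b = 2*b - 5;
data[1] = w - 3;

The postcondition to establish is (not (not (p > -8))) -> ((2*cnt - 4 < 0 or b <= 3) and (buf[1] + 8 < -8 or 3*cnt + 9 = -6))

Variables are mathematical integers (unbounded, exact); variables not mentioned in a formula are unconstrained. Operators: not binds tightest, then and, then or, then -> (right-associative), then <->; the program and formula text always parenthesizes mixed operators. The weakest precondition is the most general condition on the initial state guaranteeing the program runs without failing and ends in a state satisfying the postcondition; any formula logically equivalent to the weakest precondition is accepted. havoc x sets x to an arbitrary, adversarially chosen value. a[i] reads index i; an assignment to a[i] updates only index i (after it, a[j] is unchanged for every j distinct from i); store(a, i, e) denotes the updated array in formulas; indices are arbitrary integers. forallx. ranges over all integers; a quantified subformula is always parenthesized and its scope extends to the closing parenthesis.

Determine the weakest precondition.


Working backward. After the program, the postcondition (not (not (p > -8))) -> ((2*cnt - 4 < 0 or b <= 3) and (buf[1] + 8 < -8 or 3*cnt + 9 = -6)) must hold; in canonical form it is p > -8 -> ((2*cnt < 4 or b <= 3) and (buf[1] < -16 or 3*cnt = -15)).
Before data[1] := w - 3: p > -8 -> ((2*cnt < 4 or b <= 3) and (buf[1] < -16 or 3*cnt = -15))
Before b := 2*b - 5: p > -8 -> ((2*cnt < 4 or 2*b <= 8) and (buf[1] < -16 or 3*cnt = -15))
Before havoc b: forall b_1. (p > -8 -> ((2*cnt < 4 or 2*b_1 <= 8) and (buf[1] < -16 or 3*cnt = -15)))
Answer: WP = forall b_1. (p > -8 -> ((2*cnt < 4 or 2*b_1 <= 8) and (buf[1] < -16 or 3*cnt = -15)))


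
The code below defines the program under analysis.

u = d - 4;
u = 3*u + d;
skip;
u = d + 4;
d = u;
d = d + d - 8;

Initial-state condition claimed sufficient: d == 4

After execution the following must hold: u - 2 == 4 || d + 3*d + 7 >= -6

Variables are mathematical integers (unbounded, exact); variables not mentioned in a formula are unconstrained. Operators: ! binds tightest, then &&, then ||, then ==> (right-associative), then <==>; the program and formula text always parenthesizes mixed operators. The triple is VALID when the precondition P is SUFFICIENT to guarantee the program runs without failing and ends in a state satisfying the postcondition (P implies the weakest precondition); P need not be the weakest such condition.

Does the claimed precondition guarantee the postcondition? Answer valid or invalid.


Working backward. After the program, the postcondition u - 2 == 4 || d + 3*d + 7 >= -6 must hold; in canonical form it is u == 6 || 4*d >= -13.
Before d := d + d - 8: u == 6 || 8*d >= 19
Before d := u: u == 6 || 8*u >= 19
Before u := d + 4: d == 2 || 8*d >= -13
Before skip: d == 2 || 8*d >= -13
Before u := 3*u + d: d == 2 || 8*d >= -13
Before u := d - 4: d == 2 || 8*d >= -13
The weakest precondition is d == 2 || 8*d >= -13.
Check whether d == 4 implies it.
Every state satisfying the precondition satisfies the weakest precondition: the implication holds.
Answer: valid


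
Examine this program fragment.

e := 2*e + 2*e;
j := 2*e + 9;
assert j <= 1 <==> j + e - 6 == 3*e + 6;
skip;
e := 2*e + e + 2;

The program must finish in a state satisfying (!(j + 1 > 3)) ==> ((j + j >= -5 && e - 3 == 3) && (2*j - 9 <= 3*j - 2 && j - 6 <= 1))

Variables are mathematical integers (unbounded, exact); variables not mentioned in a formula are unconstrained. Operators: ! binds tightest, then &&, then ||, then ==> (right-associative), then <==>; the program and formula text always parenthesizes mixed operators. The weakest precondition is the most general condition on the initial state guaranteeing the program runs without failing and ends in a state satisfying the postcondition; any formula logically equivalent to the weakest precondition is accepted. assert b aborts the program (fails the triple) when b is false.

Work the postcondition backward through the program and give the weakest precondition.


Working backward. After the program, the postcondition (!(j + 1 > 3)) ==> ((j + j >= -5 && e - 3 == 3) && (2*j - 9 <= 3*j - 2 && j - 6 <= 1)) must hold; in canonical form it is (!(j > 2)) ==> (2*j >= -5 && e == 6 && j >= -7 && j <= 7).
Before e := 2*e + e + 2: (!(j > 2)) ==> (2*j >= -5 && 3*e == 4 && j >= -7 && j <= 7)
Before skip: (!(j > 2)) ==> (2*j >= -5 && 3*e == 4 && j >= -7 && j <= 7)
Before assert j <= 1 <==> j + e - 6 == 3*e + 6: (j <= 1 <==> j == 2*e + 12) && ((!(j > 2)) ==> (2*j >= -5 && 3*e == 4 && j >= -7 && j <= 7))
Before j := 2*e + 9: (!(2*e <= -8)) && ((!(2*e > -7)) ==> (4*e >= -23 && 3*e == 4 && 2*e >= -16 && 2*e <= -2))
Before e := 2*e + 2*e: (!(8*e <= -8)) && ((!(8*e > -7)) ==> (16*e >= -23 && 12*e == 4 && 8*e >= -16 && 8*e <= -2))
Answer: WP = (!(8*e <= -8)) && ((!(8*e > -7)) ==> (16*e >= -23 && 12*e == 4 && 8*e >= -16 && 8*e <= -2))


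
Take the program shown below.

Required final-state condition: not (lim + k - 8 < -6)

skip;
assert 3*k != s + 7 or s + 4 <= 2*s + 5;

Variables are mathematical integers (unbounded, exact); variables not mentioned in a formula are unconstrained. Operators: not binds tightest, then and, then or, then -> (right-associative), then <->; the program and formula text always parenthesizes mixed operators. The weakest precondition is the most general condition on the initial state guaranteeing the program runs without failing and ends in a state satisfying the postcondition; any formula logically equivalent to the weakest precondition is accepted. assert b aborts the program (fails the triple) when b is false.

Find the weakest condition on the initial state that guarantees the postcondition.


Working backward. After the program, the postcondition not (lim + k - 8 < -6) must hold; in canonical form it is not (k + lim < 2).
Before assert 3*k != s + 7 or s + 4 <= 2*s + 5: (3*k != s + 7 or s >= -1) and (not (k + lim < 2))
Before skip: (3*k != s + 7 or s >= -1) and (not (k + lim < 2))
Answer: WP = (3*k != s + 7 or s >= -1) and (not (k + lim < 2))


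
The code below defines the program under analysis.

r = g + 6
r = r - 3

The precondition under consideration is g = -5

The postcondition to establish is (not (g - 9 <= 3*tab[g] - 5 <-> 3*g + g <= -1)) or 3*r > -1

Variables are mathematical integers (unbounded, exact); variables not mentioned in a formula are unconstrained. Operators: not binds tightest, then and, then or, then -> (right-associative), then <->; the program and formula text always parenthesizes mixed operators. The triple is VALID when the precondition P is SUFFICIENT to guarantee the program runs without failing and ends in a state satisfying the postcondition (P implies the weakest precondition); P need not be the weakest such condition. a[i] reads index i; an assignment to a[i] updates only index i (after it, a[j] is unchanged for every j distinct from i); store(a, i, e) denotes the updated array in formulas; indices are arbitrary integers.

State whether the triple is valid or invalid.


Working backward. After the program, the postcondition (not (g - 9 <= 3*tab[g] - 5 <-> 3*g + g <= -1)) or 3*r > -1 must hold; in canonical form it is (not (g <= 3*tab[g] + 4 <-> 4*g <= -1)) or 3*r > -1.
Before r := r - 3: (not (g <= 3*tab[g] + 4 <-> 4*g <= -1)) or 3*r > 8
Before r := g + 6: (not (g <= 3*tab[g] + 4 <-> 4*g <= -1)) or 3*g > -10
The weakest precondition is (not (g <= 3*tab[g] + 4 <-> 4*g <= -1)) or 3*g > -10.
Check whether g = -5 implies it.
Countermodel: at the initial state g = -5, tab = {[-5] = -3, elsewhere -3}, the precondition holds but the weakest precondition fails.
Answer: invalid


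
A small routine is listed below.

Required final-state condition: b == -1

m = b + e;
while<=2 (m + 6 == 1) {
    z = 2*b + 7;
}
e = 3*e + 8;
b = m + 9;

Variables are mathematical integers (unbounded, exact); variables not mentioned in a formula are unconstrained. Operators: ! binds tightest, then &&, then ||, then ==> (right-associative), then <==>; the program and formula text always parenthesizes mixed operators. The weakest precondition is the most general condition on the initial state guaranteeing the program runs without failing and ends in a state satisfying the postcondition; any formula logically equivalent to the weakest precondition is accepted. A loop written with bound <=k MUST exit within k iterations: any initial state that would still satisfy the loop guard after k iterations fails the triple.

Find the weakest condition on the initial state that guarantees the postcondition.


Working backward. After the program, b == -1 must hold.
Before b := m + 9: m == -10
Before e := 3*e + 8: m == -10
Before the loop (bound <=2), unroll the exhaustion recursion (WP_0 = exit-now case; WP_j = one more guarded iteration, up to j = 2):
  WP_0: (!(m == -5)) && m == -10
  WP_1: (m == -5 ==> ((!(m == -5)) && m == -10)) && ((!(m == -5)) ==> m == -10)
  WP_2: (m == -5 ==> ((m == -5 ==> ((!(m == -5)) && m == -10)) && ((!(m == -5)) ==> m == -10))) && ((!(m == -5)) ==> m == -10)
So before the loop: (m == -5 ==> ((m == -5 ==> ((!(m == -5)) && m == -10)) && ((!(m == -5)) ==> m == -10))) && ((!(m == -5)) ==> m == -10)
Before m := b + e: (b + e == -5 ==> ((b + e == -5 ==> ((!(b + e == -5)) && b + e == -10)) && ((!(b + e == -5)) ==> b + e == -10))) && ((!(b + e == -5)) ==> b + e == -10)
Answer: WP = (b + e == -5 ==> ((b + e == -5 ==> ((!(b + e == -5)) && b + e == -10)) && ((!(b + e == -5)) ==> b + e == -10))) && ((!(b + e == -5)) ==> b + e == -10)


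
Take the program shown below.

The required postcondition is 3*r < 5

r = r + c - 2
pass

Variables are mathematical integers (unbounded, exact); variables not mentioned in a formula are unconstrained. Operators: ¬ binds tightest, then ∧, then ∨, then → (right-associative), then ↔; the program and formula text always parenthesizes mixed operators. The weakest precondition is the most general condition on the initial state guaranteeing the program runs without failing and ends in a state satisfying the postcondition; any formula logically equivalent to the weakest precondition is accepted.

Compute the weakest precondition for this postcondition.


Working backward. After the program, 3*r < 5 must hold.
Before skip: 3*r < 5
Before r := r + c - 2: 3*c + 3*r < 11
Answer: WP = 3*c + 3*r < 11


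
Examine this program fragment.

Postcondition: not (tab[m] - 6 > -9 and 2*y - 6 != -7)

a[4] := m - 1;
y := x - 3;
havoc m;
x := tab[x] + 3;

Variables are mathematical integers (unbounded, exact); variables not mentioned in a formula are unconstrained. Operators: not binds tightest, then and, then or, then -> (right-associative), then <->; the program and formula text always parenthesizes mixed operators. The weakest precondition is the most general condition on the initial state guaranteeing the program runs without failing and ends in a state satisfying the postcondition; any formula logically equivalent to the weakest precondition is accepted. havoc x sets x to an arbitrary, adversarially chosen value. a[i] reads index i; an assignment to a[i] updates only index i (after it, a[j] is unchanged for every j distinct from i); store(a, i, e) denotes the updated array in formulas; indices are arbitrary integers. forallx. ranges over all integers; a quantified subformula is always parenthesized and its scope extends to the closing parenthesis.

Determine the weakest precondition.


Working backward. After the program, the postcondition not (tab[m] - 6 > -9 and 2*y - 6 != -7) must hold; in canonical form it is not (tab[m] > -3 and 2*y != -1).
Before x := tab[x] + 3: not (tab[m] > -3 and 2*y != -1)
Before havoc m: forall m_1. (not (tab[m_1] > -3 and 2*y != -1))
Before y := x - 3: forall m_1. (not (tab[m_1] > -3 and 2*x != 5))
Before a[4] := m - 1: forall m_1. (not (tab[m_1] > -3 and 2*x != 5))
Answer: WP = forall m_1. (not (tab[m_1] > -3 and 2*x != 5))


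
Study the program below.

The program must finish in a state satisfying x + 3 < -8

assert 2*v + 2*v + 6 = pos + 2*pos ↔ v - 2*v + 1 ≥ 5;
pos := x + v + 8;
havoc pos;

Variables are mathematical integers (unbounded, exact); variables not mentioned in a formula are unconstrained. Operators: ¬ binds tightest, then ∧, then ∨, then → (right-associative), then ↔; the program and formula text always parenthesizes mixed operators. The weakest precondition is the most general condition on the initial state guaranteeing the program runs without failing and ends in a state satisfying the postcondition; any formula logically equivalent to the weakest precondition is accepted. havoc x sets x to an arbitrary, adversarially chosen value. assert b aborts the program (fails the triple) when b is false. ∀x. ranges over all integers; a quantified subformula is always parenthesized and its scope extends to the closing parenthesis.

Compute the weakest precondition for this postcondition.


Working backward. After the program, the postcondition x + 3 < -8 must hold; in canonical form it is x < -11.
Before havoc pos: x < -11
Before pos := x + v + 8: x < -11
Before assert 2*v + 2*v + 6 = pos + 2*pos ↔ v - 2*v + 1 ≥ 5: (4*v = 3*pos - 6 ↔ v ≤ -4) ∧ x < -11
Answer: WP = (4*v = 3*pos - 6 ↔ v ≤ -4) ∧ x < -11


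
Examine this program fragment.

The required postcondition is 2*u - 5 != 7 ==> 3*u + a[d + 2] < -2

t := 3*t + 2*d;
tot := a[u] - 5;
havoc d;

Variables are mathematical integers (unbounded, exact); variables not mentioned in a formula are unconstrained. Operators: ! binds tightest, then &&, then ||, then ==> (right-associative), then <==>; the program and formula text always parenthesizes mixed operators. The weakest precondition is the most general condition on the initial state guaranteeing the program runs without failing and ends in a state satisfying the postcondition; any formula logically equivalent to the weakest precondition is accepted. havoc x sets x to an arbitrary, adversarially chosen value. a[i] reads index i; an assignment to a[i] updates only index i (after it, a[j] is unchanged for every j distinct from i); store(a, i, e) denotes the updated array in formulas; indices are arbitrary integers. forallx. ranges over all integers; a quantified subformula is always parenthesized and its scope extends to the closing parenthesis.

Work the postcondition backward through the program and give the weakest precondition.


Working backward. After the program, the postcondition 2*u - 5 != 7 ==> 3*u + a[d + 2] < -2 must hold; in canonical form it is 2*u != 12 ==> a[d + 2] + 3*u < -2.
Before havoc d: forall d_1. (2*u != 12 ==> a[d_1 + 2] + 3*u < -2)
Before tot := a[u] - 5: forall d_1. (2*u != 12 ==> a[d_1 + 2] + 3*u < -2)
Before t := 3*t + 2*d: forall d_1. (2*u != 12 ==> a[d_1 + 2] + 3*u < -2)
Answer: WP = forall d_1. (2*u != 12 ==> a[d_1 + 2] + 3*u < -2)


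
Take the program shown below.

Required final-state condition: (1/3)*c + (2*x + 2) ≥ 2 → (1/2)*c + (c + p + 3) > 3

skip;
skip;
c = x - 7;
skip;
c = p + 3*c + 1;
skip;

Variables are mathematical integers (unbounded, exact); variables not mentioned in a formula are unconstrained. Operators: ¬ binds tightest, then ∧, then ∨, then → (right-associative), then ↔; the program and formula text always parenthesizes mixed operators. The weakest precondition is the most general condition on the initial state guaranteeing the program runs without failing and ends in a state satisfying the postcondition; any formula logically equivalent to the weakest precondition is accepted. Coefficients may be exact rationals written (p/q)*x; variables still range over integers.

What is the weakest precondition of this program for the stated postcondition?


Working backward. After the program, the postcondition (1/3)*c + (2*x + 2) ≥ 2 → (1/2)*c + (c + p + 3) > 3 must hold; in canonical form it is (1/3)*c + 2*x ≥ 0 → (3/2)*c + p > 0.
Before skip: (1/3)*c + 2*x ≥ 0 → (3/2)*c + p > 0
Before c := p + 3*c + 1: c + (1/3)*p + 2*x ≥ -1/3 → (9/2)*c + (5/2)*p > -3/2
Before skip: c + (1/3)*p + 2*x ≥ -1/3 → (9/2)*c + (5/2)*p > -3/2
Before c := x - 7: (1/3)*p + 3*x ≥ 20/3 → (5/2)*p + (9/2)*x > 30
Before skip: (1/3)*p + 3*x ≥ 20/3 → (5/2)*p + (9/2)*x > 30
Before skip: (1/3)*p + 3*x ≥ 20/3 → (5/2)*p + (9/2)*x > 30
Answer: WP = (1/3)*p + 3*x ≥ 20/3 → (5/2)*p + (9/2)*x > 30


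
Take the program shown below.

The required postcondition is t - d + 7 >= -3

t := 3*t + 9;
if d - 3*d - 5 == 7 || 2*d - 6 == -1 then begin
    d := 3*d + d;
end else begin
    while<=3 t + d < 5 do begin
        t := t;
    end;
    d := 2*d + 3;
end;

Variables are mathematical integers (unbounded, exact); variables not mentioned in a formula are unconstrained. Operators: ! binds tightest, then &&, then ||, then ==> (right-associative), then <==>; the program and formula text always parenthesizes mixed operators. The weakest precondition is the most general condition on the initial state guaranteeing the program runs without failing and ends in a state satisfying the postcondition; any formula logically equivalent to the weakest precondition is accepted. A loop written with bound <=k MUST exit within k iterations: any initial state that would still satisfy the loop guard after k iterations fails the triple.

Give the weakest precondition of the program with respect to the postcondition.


Working backward. After the program, the postcondition t - d + 7 >= -3 must hold; in canonical form it is t >= d - 10.
Then branch requires t >= 4*d - 10; else branch requires (d + t < 5 ==> ((d + t < 5 ==> ((d + t < 5 ==> ((!(d + t < 5)) && t >= 2*d - 7)) && ((!(d + t < 5)) ==> t >= 2*d - 7))) && ((!(d + t < 5)) ==> t >= 2*d - 7))) && ((!(d + t < 5)) ==> t >= 2*d - 7).
Before the if: ((2*d == -12 || 2*d == 5) ==> t >= 4*d - 10) && ((!(2*d == -12 || 2*d == 5)) ==> ((d + t < 5 ==> ((d + t < 5 ==> ((d + t < 5 ==> ((!(d + t < 5)) && t >= 2*d - 7)) && ((!(d + t < 5)) ==> t >= 2*d - 7))) && ((!(d + t < 5)) ==> t >= 2*d - 7))) && ((!(d + t < 5)) ==> t >= 2*d - 7)))
Before t := 3*t + 9: ((2*d == -12 || 2*d == 5) ==> 3*t >= 4*d - 19) && ((!(2*d == -12 || 2*d == 5)) ==> ((d + 3*t < -4 ==> ((d + 3*t < -4 ==> ((d + 3*t < -4 ==> ((!(d + 3*t < -4)) && 3*t >= 2*d - 16)) && ((!(d + 3*t < -4)) ==> 3*t >= 2*d - 16))) && ((!(d + 3*t < -4)) ==> 3*t >= 2*d - 16))) && ((!(d + 3*t < -4)) ==> 3*t >= 2*d - 16)))
Answer: WP = ((2*d == -12 || 2*d == 5) ==> 3*t >= 4*d - 19) && ((!(2*d == -12 || 2*d == 5)) ==> ((d + 3*t < -4 ==> ((d + 3*t < -4 ==> ((d + 3*t < -4 ==> ((!(d + 3*t < -4)) && 3*t >= 2*d - 16)) && ((!(d + 3*t < -4)) ==> 3*t >= 2*d - 16))) && ((!(d + 3*t < -4)) ==> 3*t >= 2*d - 16))) && ((!(d + 3*t < -4)) ==> 3*t >= 2*d - 16)))
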